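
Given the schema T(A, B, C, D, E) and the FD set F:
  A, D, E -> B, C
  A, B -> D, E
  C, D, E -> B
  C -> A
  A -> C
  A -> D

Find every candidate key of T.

Closure of {A, B} is {A, B, C, D, E}, the whole schema; {A, B} is a candidate key.
Closure of {A, E} is {A, B, C, D, E}, the whole schema; {A, E} is a candidate key.
Closure of {B, C} is {A, B, C, D, E}, the whole schema; {B, C} is a candidate key.
Closure of {C, E} is {A, B, C, D, E}, the whole schema; {C, E} is a candidate key.
These are minimal and exhaustive — every other superkey contains one of them.

{A, B}, {A, E}, {B, C}, {C, E}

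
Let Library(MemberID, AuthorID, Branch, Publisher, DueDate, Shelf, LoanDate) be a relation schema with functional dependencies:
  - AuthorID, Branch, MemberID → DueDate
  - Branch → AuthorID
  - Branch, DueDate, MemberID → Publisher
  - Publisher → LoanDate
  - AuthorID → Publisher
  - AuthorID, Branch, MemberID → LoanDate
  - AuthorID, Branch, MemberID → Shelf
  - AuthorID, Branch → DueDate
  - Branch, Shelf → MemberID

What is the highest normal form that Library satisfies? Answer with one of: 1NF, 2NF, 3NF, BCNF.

1NF

Candidate keys: {Branch, MemberID}, {Branch, Shelf}. Prime attributes: {Branch, MemberID, Shelf}.
Branch → AuthorID breaks BCNF: {Branch}⁺ = {AuthorID, Branch, DueDate, LoanDate, Publisher}, so {Branch} is not a superkey.
Because {AuthorID} is non-prime and the left side of Branch → AuthorID is not a superkey, the relation is not in 3NF.
{Branch} is a proper subset of the key {Branch, MemberID}, and {Branch}⁺ contains the non-prime attributes {AuthorID, DueDate, LoanDate, Publisher} — a partial dependency, so 2NF is violated.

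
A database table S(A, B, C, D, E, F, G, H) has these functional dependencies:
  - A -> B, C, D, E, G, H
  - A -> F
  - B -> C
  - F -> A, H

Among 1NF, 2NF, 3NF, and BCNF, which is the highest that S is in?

2NF

Candidate keys: {A}, {F}. Prime attributes: {A, F}.
B -> C breaks BCNF: {B}⁺ = {B, C}, so {B} is not a superkey.
B -> C has non-prime {C} on the right and a non-superkey on the left, so 3NF fails.
All keys have size 1, which rules out partial dependencies — 2NF is satisfied.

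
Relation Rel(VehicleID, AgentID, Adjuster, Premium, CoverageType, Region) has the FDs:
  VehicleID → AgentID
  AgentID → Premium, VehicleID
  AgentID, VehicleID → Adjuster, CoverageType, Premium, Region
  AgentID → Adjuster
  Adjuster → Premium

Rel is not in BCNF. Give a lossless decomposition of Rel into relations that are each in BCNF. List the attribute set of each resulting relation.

Candidate keys of the original relation: {AgentID}, {VehicleID}.
{Adjuster, AgentID, CoverageType, Premium, Region, VehicleID}: {Adjuster} determines {Adjuster, Premium} here but is not a superkey — split on Adjuster → Premium, giving {Adjuster, Premium} and {Adjuster, AgentID, CoverageType, Region, VehicleID}.
{Adjuster, Premium} has no BCNF violation.
{Adjuster, AgentID, CoverageType, Region, VehicleID} has no BCNF violation.

{Adjuster, AgentID, CoverageType, Region, VehicleID}; {Adjuster, Premium}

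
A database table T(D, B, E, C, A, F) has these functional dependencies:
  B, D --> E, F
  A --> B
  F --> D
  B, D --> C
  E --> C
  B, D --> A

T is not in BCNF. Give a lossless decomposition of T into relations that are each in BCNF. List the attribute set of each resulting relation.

{A, B}; {A, E, F}; {C, E}; {D, F}

Candidate keys of the original relation: {A, D}, {A, F}, {B, D}, {B, F}.
In {A, B, C, D, E, F}, {A} is not a superkey ({A}⁺ restricted to this set is {A, B}), so split on A --> B into {A, B} and {A, C, D, E, F}.
{A, B}: every determinant is a superkey — BCNF.
In {A, C, D, E, F}, {F} is not a superkey ({F}⁺ restricted to this set is {D, F}), so split on F --> D into {D, F} and {A, C, E, F}.
{D, F}: every determinant is a superkey — BCNF.
In {A, C, E, F}, {E} is not a superkey ({E}⁺ restricted to this set is {C, E}), so split on E --> C into {C, E} and {A, E, F}.
{C, E}: every determinant is a superkey — BCNF.
{A, E, F}: every determinant is a superkey — BCNF.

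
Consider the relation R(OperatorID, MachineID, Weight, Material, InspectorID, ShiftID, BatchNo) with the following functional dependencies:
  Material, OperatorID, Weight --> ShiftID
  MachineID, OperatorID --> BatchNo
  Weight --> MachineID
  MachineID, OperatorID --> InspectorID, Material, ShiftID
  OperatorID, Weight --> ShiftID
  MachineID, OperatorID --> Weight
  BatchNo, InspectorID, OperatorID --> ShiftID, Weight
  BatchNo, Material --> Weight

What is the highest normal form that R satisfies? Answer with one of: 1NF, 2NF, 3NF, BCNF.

Candidate keys: {BatchNo, InspectorID, OperatorID}, {BatchNo, Material, OperatorID}, {MachineID, OperatorID}, {OperatorID, Weight}. Prime attributes: {BatchNo, InspectorID, MachineID, Material, OperatorID, Weight}.
Weight --> MachineID: {Weight}⁺ = {MachineID, Weight}, which is not all of the attributes, so the left side is not a superkey — BCNF is violated.
Since {MachineID} ⊆ prime attributes and every other non-superkey FD also has a prime right side, the schema is in 3NF.

3NF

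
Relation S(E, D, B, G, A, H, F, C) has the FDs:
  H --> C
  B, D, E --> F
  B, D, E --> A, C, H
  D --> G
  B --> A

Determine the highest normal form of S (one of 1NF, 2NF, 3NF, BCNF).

Candidate key: {B, D, E}. Prime attributes: {B, D, E}.
For H --> C we have {H}⁺ = {C, H}; {H} is not a superkey, so BCNF fails.
H --> C determines the non-prime attribute {C} from a non-superkey — 3NF is violated.
{B} is a proper subset of the key {B, D, E}, and {B}⁺ contains the non-prime attribute {A} — a partial dependency, so 2NF is violated.

1NF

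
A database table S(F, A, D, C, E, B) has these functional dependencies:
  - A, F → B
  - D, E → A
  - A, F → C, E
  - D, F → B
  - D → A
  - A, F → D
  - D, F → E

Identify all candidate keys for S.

No FD produces {F}, so it must be in every candidate key.
Closure of {A, F} is {A, B, C, D, E, F}, the whole schema; {A, F} is a candidate key.
Closure of {D, F} is {A, B, C, D, E, F}, the whole schema; {D, F} is a candidate key.
These are minimal and exhaustive — every other superkey contains one of them.

{A, F}, {D, F}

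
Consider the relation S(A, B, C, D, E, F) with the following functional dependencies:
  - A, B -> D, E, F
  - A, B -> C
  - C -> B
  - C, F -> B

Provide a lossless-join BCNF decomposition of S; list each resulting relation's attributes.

{A, C, D, E, F}; {B, C}

Candidate keys of the original relation: {A, B}, {A, C}.
Within {A, B, C, D, E, F}: {C}⁺ ∩ {A, B, C, D, E, F} = {B, C}, not the whole set, so C -> B violates BCNF; decompose into {B, C} and {A, C, D, E, F}.
{B, C} has no BCNF violation.
{A, C, D, E, F} has no BCNF violation.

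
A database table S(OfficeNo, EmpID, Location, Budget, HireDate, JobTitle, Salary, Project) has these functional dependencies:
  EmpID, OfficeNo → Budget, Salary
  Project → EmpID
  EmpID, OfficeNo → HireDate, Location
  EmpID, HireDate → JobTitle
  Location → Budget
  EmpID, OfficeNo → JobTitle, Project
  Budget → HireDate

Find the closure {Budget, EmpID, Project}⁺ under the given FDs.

Start with {Budget, EmpID, Project}.
Budget → HireDate applies; add {HireDate} → now {Budget, EmpID, HireDate, Project}.
EmpID, HireDate → JobTitle applies; add {JobTitle} → now {Budget, EmpID, HireDate, JobTitle, Project}.
No further FD applies.

{Budget, EmpID, HireDate, JobTitle, Project}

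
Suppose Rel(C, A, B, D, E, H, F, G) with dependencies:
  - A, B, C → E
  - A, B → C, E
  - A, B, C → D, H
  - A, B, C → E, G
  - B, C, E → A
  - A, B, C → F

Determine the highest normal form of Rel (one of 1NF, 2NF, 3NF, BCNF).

Candidate keys: {A, B}, {B, C, E}. Prime attributes: {A, B, C, E}.
Each dependency's left side is a superkey — BCNF holds.

BCNF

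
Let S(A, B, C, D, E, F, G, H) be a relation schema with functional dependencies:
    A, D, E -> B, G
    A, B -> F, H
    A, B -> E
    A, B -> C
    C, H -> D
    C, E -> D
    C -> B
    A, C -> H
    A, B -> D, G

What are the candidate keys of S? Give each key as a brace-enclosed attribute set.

{A, B}, {A, C}, {A, D, E}

No FD produces {A}, so it must be in every candidate key.
{A, B}⁺ = {A, B, C, D, E, F, G, H}, which is every attribute, so {A, B} is a candidate key.
{A, C}⁺ = {A, B, C, D, E, F, G, H}, which is every attribute, so {A, C} is a candidate key.
{A, D, E}⁺ = {A, B, C, D, E, F, G, H}, which is every attribute, so {A, D, E} is a candidate key.
Any other superkey properly contains one of these, so there are no further candidate keys.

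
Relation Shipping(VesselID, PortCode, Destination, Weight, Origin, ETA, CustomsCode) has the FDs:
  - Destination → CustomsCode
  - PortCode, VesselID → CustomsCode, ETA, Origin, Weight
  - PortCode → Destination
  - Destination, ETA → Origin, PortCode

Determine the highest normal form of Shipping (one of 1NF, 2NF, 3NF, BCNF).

1NF

Candidate keys: {Destination, ETA, VesselID}, {PortCode, VesselID}. Prime attributes: {Destination, ETA, PortCode, VesselID}.
Destination → CustomsCode: {Destination}⁺ = {CustomsCode, Destination}, which is not all of the attributes, so the left side is not a superkey — BCNF is violated.
Destination → CustomsCode has non-prime {CustomsCode} on the right and a non-superkey on the left, so 3NF fails.
The proper key subset {PortCode} of {PortCode, VesselID} determines non-prime {CustomsCode}, so the relation is not even in 2NF.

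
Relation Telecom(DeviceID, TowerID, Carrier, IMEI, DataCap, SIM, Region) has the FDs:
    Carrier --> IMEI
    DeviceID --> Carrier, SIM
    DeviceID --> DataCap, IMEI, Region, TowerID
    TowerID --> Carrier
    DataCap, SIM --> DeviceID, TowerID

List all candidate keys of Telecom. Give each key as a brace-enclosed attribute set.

{DataCap, SIM}, {DeviceID}

{DeviceID}⁺ = {Carrier, DataCap, DeviceID, IMEI, Region, SIM, TowerID} — all of the relation — so {DeviceID} is a candidate key.
{DataCap, SIM}⁺ = {Carrier, DataCap, DeviceID, IMEI, Region, SIM, TowerID} — all of the relation — so {DataCap, SIM} is a candidate key.
These are minimal and exhaustive — every other superkey contains one of them.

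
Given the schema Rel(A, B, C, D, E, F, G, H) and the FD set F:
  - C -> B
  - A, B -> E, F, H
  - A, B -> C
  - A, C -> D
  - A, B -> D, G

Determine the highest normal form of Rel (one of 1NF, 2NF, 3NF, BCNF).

Candidate keys: {A, B}, {A, C}. Prime attributes: {A, B, C}.
For C -> B we have {C}⁺ = {B, C}; {C} is not a superkey, so BCNF fails.
Since {B} ⊆ prime attributes and every other non-superkey FD also has a prime right side, the schema is in 3NF.

3NF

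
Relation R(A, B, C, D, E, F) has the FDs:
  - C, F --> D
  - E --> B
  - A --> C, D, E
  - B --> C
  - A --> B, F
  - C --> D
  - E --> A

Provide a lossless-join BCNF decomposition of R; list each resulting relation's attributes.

Candidate keys of the original relation: {A}, {E}.
In {A, B, C, D, E, F}, {C, F} is not a superkey ({C, F}⁺ restricted to this set is {C, D, F}), so split on C, F --> D into {C, D, F} and {A, B, C, E, F}.
In {C, D, F}, {C} is not a superkey ({C}⁺ restricted to this set is {C, D}), so split on C --> D into {C, D} and {C, F}.
{C, D}: every determinant is a superkey — BCNF.
{C, F}: every determinant is a superkey — BCNF.
In {A, B, C, E, F}, {B} is not a superkey ({B}⁺ restricted to this set is {B, C}), so split on B --> C into {B, C} and {A, B, E, F}.
{B, C}: every determinant is a superkey — BCNF.
{A, B, E, F}: every determinant is a superkey — BCNF.

{A, B, E, F}; {B, C}; {C, D}; {C, F}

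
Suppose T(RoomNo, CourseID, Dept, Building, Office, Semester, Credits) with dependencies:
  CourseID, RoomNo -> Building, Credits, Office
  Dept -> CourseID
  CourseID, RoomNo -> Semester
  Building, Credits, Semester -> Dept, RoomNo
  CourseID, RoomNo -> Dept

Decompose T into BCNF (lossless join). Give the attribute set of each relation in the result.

Candidate keys of the original relation: {Building, Credits, Semester}, {CourseID, RoomNo}, {Dept, RoomNo}.
In {Building, CourseID, Credits, Dept, Office, RoomNo, Semester}, {Dept} is not a superkey ({Dept}⁺ restricted to this set is {CourseID, Dept}), so split on Dept -> CourseID into {CourseID, Dept} and {Building, Credits, Dept, Office, RoomNo, Semester}.
{CourseID, Dept}: every determinant is a superkey — BCNF.
{Building, Credits, Dept, Office, RoomNo, Semester}: every determinant is a superkey — BCNF.

{Building, Credits, Dept, Office, RoomNo, Semester}; {CourseID, Dept}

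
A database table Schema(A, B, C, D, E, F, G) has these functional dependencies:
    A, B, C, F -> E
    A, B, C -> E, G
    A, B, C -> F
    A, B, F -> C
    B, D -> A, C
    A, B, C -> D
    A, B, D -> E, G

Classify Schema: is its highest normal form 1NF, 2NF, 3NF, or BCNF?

BCNF

Candidate keys: {A, B, C}, {A, B, F}, {B, D}. Prime attributes: {A, B, C, D, F}.
Each dependency's left side is a superkey — BCNF holds.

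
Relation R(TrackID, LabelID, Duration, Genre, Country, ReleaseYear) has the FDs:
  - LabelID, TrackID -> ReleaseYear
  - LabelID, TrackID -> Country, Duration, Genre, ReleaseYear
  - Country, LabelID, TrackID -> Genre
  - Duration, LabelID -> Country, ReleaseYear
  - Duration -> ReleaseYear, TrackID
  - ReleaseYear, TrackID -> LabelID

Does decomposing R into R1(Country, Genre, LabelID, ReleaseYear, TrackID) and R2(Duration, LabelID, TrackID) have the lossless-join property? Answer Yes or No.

Yes

R1 ∩ R2 = {LabelID, TrackID}; its closure under F is {Country, Duration, Genre, LabelID, ReleaseYear, TrackID}.
R1 is contained in that closure, so R1 ∩ R2 -> R1 holds and the join is lossless.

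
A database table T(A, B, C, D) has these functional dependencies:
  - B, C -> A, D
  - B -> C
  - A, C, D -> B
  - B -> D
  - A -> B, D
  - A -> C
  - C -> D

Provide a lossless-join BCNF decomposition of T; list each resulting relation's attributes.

Candidate keys of the original relation: {A}, {B}.
{A, B, C, D}: {C} determines {C, D} here but is not a superkey — split on C -> D, giving {C, D} and {A, B, C}.
{C, D} has no BCNF violation.
{A, B, C} has no BCNF violation.

{A, B, C}; {C, D}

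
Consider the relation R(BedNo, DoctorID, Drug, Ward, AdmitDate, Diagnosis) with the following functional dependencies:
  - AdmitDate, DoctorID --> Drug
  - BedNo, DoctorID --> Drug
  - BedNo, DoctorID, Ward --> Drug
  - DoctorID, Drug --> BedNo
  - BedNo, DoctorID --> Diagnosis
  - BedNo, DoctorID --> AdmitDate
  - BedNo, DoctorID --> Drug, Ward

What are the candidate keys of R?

{AdmitDate, DoctorID}, {BedNo, DoctorID}, {DoctorID, Drug}

No FD produces {DoctorID}, so it must be in every candidate key.
{AdmitDate, DoctorID}⁺ = {AdmitDate, BedNo, Diagnosis, DoctorID, Drug, Ward} — all of the relation — so {AdmitDate, DoctorID} is a candidate key.
{BedNo, DoctorID}⁺ = {AdmitDate, BedNo, Diagnosis, DoctorID, Drug, Ward} — all of the relation — so {BedNo, DoctorID} is a candidate key.
{DoctorID, Drug}⁺ = {AdmitDate, BedNo, Diagnosis, DoctorID, Drug, Ward} — all of the relation — so {DoctorID, Drug} is a candidate key.
Any other superkey properly contains one of these, so there are no further candidate keys.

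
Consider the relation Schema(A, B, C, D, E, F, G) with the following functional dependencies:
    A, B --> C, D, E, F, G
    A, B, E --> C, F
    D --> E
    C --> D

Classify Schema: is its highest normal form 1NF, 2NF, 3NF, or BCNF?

2NF

Candidate key: {A, B}. Prime attributes: {A, B}.
For D --> E we have {D}⁺ = {D, E}; {D} is not a superkey, so BCNF fails.
D --> E determines the non-prime attribute {E} from a non-superkey — 3NF is violated.
No non-prime attribute depends on a proper subset of any candidate key, so 2NF holds.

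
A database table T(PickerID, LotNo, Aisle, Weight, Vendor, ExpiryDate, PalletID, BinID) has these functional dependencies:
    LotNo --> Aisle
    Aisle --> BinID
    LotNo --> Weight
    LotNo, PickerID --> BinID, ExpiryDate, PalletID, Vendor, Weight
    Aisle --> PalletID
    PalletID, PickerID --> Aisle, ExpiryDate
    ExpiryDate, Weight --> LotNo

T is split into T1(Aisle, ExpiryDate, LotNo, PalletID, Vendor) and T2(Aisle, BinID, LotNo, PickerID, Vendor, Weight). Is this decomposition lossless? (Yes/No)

No

Common attributes: {Aisle, LotNo, Vendor}; their closure is {Aisle, BinID, LotNo, PalletID, Vendor, Weight}.
T1 ⊄ {Aisle, BinID, LotNo, PalletID, Vendor, Weight} and T2 ⊄ {Aisle, BinID, LotNo, PalletID, Vendor, Weight}, so the split is lossy.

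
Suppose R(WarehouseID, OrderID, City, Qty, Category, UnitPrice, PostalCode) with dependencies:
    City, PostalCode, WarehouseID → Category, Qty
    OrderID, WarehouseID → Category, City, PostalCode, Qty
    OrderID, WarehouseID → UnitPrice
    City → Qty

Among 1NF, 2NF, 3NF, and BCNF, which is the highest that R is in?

Candidate key: {OrderID, WarehouseID}. Prime attributes: {OrderID, WarehouseID}.
City, PostalCode, WarehouseID → Category, Qty breaks BCNF: {City, PostalCode, WarehouseID}⁺ = {Category, City, PostalCode, Qty, WarehouseID}, so {City, PostalCode, WarehouseID} is not a superkey.
Because {Category, Qty} are non-prime and the left side of City, PostalCode, WarehouseID → Category, Qty is not a superkey, the relation is not in 3NF.
No proper subset of a key has a non-prime attribute in its closure, so there is no partial dependency; 2NF holds.

2NF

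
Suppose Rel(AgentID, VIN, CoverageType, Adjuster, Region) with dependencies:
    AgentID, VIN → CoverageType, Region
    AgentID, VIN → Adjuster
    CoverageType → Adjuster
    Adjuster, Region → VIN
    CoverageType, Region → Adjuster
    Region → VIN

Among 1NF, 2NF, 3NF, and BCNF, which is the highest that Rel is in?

Candidate keys: {AgentID, Region}, {AgentID, VIN}. Prime attributes: {AgentID, Region, VIN}.
CoverageType → Adjuster: {CoverageType}⁺ = {Adjuster, CoverageType}, which is not all of the attributes, so the left side is not a superkey — BCNF is violated.
CoverageType → Adjuster determines the non-prime attribute {Adjuster} from a non-superkey — 3NF is violated.
No non-prime attribute depends on a proper subset of any candidate key, so 2NF holds.

2NF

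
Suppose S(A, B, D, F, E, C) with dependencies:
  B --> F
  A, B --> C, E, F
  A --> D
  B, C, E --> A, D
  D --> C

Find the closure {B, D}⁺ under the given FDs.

Start with {B, D}.
B --> F applies; add {F} → now {B, D, F}.
D --> C applies; add {C} → now {B, C, D, F}.
No further FD applies.

{B, C, D, F}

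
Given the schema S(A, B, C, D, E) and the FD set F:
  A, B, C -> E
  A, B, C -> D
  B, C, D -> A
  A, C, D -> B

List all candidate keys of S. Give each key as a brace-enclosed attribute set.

{C} never appears on the right of any FD, so every key must include it.
{A, B, C}⁺ = {A, B, C, D, E}, which is every attribute, so {A, B, C} is a candidate key.
{A, C, D}⁺ = {A, B, C, D, E}, which is every attribute, so {A, C, D} is a candidate key.
{B, C, D}⁺ = {A, B, C, D, E}, which is every attribute, so {B, C, D} is a candidate key.
These are minimal and exhaustive — every other superkey contains one of them.

{A, B, C}, {A, C, D}, {B, C, D}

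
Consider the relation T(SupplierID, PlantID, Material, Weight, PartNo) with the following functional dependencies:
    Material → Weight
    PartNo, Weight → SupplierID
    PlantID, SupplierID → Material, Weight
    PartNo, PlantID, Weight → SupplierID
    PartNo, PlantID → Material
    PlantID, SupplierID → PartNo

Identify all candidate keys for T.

{PartNo, PlantID}, {PlantID, SupplierID}

Attributes never on any right-hand side: {PlantID} — every candidate key must contain it.
Closure of {PartNo, PlantID} is {Material, PartNo, PlantID, SupplierID, Weight}, the whole schema; {PartNo, PlantID} is a candidate key.
Closure of {PlantID, SupplierID} is {Material, PartNo, PlantID, SupplierID, Weight}, the whole schema; {PlantID, SupplierID} is a candidate key.
Any other superkey properly contains one of these, so there are no further candidate keys.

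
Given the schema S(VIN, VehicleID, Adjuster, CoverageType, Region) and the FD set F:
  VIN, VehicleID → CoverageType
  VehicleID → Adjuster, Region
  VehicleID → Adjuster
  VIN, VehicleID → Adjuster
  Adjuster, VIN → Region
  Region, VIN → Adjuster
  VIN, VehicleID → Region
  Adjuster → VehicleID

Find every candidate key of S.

{Adjuster, VIN}, {Region, VIN}, {VIN, VehicleID}

Attributes never on any right-hand side: {VIN} — every candidate key must contain it.
{Adjuster, VIN} is a candidate key since {Adjuster, VIN}⁺ = {Adjuster, CoverageType, Region, VIN, VehicleID} covers every attribute.
{Region, VIN} is a candidate key since {Region, VIN}⁺ = {Adjuster, CoverageType, Region, VIN, VehicleID} covers every attribute.
{VIN, VehicleID} is a candidate key since {VIN, VehicleID}⁺ = {Adjuster, CoverageType, Region, VIN, VehicleID} covers every attribute.
These are minimal and exhaustive — every other superkey contains one of them.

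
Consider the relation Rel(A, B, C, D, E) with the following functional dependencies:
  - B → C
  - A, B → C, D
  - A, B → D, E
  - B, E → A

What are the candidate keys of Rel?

{A, B}, {B, E}

No FD produces {B}, so it must be in every candidate key.
{A, B}⁺ = {A, B, C, D, E} — all of the relation — so {A, B} is a candidate key.
{B, E}⁺ = {A, B, C, D, E} — all of the relation — so {B, E} is a candidate key.
These are minimal and exhaustive — every other superkey contains one of them.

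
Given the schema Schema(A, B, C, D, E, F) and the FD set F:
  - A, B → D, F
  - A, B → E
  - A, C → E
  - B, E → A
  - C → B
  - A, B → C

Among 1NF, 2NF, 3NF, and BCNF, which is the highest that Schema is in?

3NF

Candidate keys: {A, B}, {A, C}, {B, E}, {C, E}. Prime attributes: {A, B, C, E}.
C → B: {C}⁺ = {B, C}, which is not all of the attributes, so the left side is not a superkey — BCNF is violated.
Its right-hand attributes {B} are all prime, as are those of every other non-superkey FD — the relation is in 3NF.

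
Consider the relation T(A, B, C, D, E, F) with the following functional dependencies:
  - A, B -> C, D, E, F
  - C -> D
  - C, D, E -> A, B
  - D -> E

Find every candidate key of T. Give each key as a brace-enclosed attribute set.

{C} is a candidate key since {C}⁺ = {A, B, C, D, E, F} covers every attribute.
{A, B} is a candidate key since {A, B}⁺ = {A, B, C, D, E, F} covers every attribute.
No proper subset of any of these is a key, and no other minimal superkey exists.

{A, B}, {C}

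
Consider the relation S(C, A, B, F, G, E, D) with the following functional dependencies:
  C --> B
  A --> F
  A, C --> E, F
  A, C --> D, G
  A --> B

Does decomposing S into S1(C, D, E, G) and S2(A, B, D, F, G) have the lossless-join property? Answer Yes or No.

No

The shared attributes are {D, G} and {D, G}⁺ = {D, G}.
Neither S1 nor S2 is contained in that closure, so the decomposition is lossy.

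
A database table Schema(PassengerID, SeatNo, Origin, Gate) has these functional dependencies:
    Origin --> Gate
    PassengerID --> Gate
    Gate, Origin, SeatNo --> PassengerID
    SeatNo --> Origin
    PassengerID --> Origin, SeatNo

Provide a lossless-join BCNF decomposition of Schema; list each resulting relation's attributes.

Candidate keys of the original relation: {PassengerID}, {SeatNo}.
{Gate, Origin, PassengerID, SeatNo}: {Origin} determines {Gate, Origin} here but is not a superkey — split on Origin --> Gate, giving {Gate, Origin} and {Origin, PassengerID, SeatNo}.
{Gate, Origin} is in BCNF.
{Origin, PassengerID, SeatNo} is in BCNF.

{Gate, Origin}; {Origin, PassengerID, SeatNo}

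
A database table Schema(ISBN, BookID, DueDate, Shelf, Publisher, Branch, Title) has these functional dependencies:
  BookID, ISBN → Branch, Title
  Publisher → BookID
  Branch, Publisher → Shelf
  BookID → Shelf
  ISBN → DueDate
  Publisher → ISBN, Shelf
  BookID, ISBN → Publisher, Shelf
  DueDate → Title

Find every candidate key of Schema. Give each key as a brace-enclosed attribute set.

Closure of {Publisher} is {BookID, Branch, DueDate, ISBN, Publisher, Shelf, Title}, the whole schema; {Publisher} is a candidate key.
Closure of {BookID, ISBN} is {BookID, Branch, DueDate, ISBN, Publisher, Shelf, Title}, the whole schema; {BookID, ISBN} is a candidate key.
No proper subset of any of these is a key, and no other minimal superkey exists.

{BookID, ISBN}, {Publisher}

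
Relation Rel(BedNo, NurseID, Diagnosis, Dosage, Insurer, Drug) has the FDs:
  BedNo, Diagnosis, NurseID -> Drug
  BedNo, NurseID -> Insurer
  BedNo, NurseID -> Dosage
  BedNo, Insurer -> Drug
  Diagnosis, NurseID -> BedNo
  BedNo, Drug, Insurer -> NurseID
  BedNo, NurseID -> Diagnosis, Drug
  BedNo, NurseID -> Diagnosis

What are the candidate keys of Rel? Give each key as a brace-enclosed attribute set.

{BedNo, Insurer}, {BedNo, NurseID}, {Diagnosis, NurseID}

{BedNo, Insurer}⁺ = {BedNo, Diagnosis, Dosage, Drug, Insurer, NurseID}, which is every attribute, so {BedNo, Insurer} is a candidate key.
{BedNo, NurseID}⁺ = {BedNo, Diagnosis, Dosage, Drug, Insurer, NurseID}, which is every attribute, so {BedNo, NurseID} is a candidate key.
{Diagnosis, NurseID}⁺ = {BedNo, Diagnosis, Dosage, Drug, Insurer, NurseID}, which is every attribute, so {Diagnosis, NurseID} is a candidate key.
These are minimal and exhaustive — every other superkey contains one of them.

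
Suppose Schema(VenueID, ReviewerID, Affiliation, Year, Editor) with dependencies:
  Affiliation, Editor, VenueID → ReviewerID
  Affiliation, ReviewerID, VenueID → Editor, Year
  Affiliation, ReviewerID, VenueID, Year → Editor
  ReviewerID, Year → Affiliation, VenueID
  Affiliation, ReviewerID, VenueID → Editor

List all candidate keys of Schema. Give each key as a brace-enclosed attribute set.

{ReviewerID, Year} is a candidate key since {ReviewerID, Year}⁺ = {Affiliation, Editor, ReviewerID, VenueID, Year} covers every attribute.
{Affiliation, Editor, VenueID} is a candidate key since {Affiliation, Editor, VenueID}⁺ = {Affiliation, Editor, ReviewerID, VenueID, Year} covers every attribute.
{Affiliation, ReviewerID, VenueID} is a candidate key since {Affiliation, ReviewerID, VenueID}⁺ = {Affiliation, Editor, ReviewerID, VenueID, Year} covers every attribute.
No proper subset of any of these is a key, and no other minimal superkey exists.

{Affiliation, Editor, VenueID}, {Affiliation, ReviewerID, VenueID}, {ReviewerID, Year}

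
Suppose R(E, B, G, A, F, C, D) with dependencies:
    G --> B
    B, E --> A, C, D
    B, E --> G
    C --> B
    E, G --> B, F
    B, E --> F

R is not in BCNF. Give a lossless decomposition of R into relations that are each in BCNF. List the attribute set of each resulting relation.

{A, C, D, E, F, G}; {B, G}

Candidate keys of the original relation: {B, E}, {C, E}, {E, G}.
{A, B, C, D, E, F, G}: {G} determines {B, G} here but is not a superkey — split on G --> B, giving {B, G} and {A, C, D, E, F, G}.
{B, G} has no BCNF violation.
{A, C, D, E, F, G} has no BCNF violation.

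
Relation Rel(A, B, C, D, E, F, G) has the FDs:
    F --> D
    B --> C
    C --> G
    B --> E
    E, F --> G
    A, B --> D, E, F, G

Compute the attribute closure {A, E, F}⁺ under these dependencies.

{A, D, E, F, G}

Start with {A, E, F}.
F --> D applies; add {D} → now {A, D, E, F}.
E, F --> G applies; add {G} → now {A, D, E, F, G}.
No further FD applies.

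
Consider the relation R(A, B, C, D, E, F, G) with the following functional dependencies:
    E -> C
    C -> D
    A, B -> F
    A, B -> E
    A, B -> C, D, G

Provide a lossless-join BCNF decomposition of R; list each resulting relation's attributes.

Candidate key of the original relation: {A, B}.
Within {A, B, C, D, E, F, G}: {E}⁺ ∩ {A, B, C, D, E, F, G} = {C, D, E}, not the whole set, so E -> C, D violates BCNF; decompose into {C, D, E} and {A, B, E, F, G}.
Within {C, D, E}: {C}⁺ ∩ {C, D, E} = {C, D}, not the whole set, so C -> D violates BCNF; decompose into {C, D} and {C, E}.
{C, D} is in BCNF.
{C, E} is in BCNF.
{A, B, E, F, G} is in BCNF.

{A, B, E, F, G}; {C, D}; {C, E}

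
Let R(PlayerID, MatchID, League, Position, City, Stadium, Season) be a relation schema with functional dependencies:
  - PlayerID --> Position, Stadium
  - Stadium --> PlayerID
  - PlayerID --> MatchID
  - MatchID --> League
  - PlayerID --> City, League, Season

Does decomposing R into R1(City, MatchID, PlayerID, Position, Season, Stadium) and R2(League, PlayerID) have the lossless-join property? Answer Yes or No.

Yes

R1 ∩ R2 = {PlayerID}; its closure under F is {City, League, MatchID, PlayerID, Position, Season, Stadium}.
Since R1 ⊆ {City, League, MatchID, PlayerID, Position, Season, Stadium}, the intersection is a superkey of R1; the decomposition is lossless.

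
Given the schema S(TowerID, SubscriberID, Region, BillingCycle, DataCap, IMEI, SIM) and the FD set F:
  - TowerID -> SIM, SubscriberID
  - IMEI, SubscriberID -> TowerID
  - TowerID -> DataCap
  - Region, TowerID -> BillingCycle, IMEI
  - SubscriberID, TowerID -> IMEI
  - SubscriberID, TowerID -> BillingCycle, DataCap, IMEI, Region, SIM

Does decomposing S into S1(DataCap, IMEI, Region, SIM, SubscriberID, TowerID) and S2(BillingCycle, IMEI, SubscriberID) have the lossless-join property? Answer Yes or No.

Yes

The shared attributes are {IMEI, SubscriberID} and {IMEI, SubscriberID}⁺ = {BillingCycle, DataCap, IMEI, Region, SIM, SubscriberID, TowerID}.
This includes all of S1, so the common attributes are a superkey of S1 — the join is lossless.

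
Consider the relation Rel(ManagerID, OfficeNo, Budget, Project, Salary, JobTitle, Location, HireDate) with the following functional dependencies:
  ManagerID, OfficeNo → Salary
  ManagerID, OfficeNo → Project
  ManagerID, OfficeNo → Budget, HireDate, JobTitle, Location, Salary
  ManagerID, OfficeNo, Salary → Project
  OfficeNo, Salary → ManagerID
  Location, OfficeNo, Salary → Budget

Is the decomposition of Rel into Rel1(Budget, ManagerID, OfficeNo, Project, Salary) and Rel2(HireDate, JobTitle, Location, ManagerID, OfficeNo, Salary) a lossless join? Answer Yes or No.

Yes

Rel1 ∩ Rel2 = {ManagerID, OfficeNo, Salary}; its closure under F is {Budget, HireDate, JobTitle, Location, ManagerID, OfficeNo, Project, Salary}.
Since Rel1 ⊆ {Budget, HireDate, JobTitle, Location, ManagerID, OfficeNo, Project, Salary}, the intersection is a superkey of Rel1; the decomposition is lossless.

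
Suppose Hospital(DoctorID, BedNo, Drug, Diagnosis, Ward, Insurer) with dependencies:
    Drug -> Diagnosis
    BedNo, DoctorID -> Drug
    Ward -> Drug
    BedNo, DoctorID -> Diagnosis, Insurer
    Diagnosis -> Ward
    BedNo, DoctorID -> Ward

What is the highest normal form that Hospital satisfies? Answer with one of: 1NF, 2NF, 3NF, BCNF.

2NF

Candidate key: {BedNo, DoctorID}. Prime attributes: {BedNo, DoctorID}.
Drug -> Diagnosis breaks BCNF: {Drug}⁺ = {Diagnosis, Drug, Ward}, so {Drug} is not a superkey.
Because {Diagnosis} is non-prime and the left side of Drug -> Diagnosis is not a superkey, the relation is not in 3NF.
No non-prime attribute depends on a proper subset of any candidate key, so 2NF holds.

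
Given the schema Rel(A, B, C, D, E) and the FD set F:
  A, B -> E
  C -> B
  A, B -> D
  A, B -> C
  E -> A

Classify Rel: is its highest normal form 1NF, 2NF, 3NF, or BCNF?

Candidate keys: {A, B}, {A, C}, {B, E}, {C, E}. Prime attributes: {A, B, C, E}.
For C -> B we have {C}⁺ = {B, C}; {C} is not a superkey, so BCNF fails.
Its right-hand attributes {B} are all prime, as are those of every other non-superkey FD — the relation is in 3NF.

3NF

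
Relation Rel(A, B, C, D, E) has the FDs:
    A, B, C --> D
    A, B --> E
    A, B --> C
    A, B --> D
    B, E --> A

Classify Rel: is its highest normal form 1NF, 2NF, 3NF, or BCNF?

BCNF

Candidate keys: {A, B}, {B, E}. Prime attributes: {A, B, E}.
Every FD has a superkey on the left, so the relation is in BCNF.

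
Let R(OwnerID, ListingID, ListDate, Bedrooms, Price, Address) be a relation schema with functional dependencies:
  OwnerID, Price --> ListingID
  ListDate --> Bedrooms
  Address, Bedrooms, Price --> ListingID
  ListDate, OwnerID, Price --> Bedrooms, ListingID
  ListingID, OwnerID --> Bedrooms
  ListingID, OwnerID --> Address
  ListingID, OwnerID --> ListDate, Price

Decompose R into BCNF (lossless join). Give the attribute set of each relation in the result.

{Address, ListDate, ListingID, Price}; {Address, ListDate, OwnerID, Price}; {Bedrooms, ListDate}

Candidate keys of the original relation: {ListingID, OwnerID}, {OwnerID, Price}.
{Address, Bedrooms, ListDate, ListingID, OwnerID, Price}: {ListDate} determines {Bedrooms, ListDate} here but is not a superkey — split on ListDate --> Bedrooms, giving {Bedrooms, ListDate} and {Address, ListDate, ListingID, OwnerID, Price}.
{Bedrooms, ListDate} is in BCNF.
{Address, ListDate, ListingID, OwnerID, Price}: {Address, ListDate, Price} determines {Address, ListDate, ListingID, Price} here but is not a superkey — split on Address, ListDate, Price --> ListingID, giving {Address, ListDate, ListingID, Price} and {Address, ListDate, OwnerID, Price}.
{Address, ListDate, ListingID, Price} is in BCNF.
{Address, ListDate, OwnerID, Price} is in BCNF.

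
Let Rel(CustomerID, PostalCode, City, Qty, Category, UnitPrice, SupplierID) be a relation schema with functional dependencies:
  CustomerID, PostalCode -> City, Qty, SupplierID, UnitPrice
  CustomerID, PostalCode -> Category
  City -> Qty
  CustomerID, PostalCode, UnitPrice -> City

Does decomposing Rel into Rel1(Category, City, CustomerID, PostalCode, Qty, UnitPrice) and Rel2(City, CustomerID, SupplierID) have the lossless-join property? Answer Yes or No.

No

Common attributes: {City, CustomerID}; their closure is {City, CustomerID, Qty}.
The closure covers neither Rel1 nor Rel2 entirely; the join is not lossless.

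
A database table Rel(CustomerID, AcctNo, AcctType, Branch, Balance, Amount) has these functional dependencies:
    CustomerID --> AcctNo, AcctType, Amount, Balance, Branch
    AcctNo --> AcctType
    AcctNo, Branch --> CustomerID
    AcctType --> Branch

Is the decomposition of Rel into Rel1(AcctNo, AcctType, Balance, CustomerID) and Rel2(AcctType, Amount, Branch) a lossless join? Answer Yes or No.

The shared attributes are {AcctType} and {AcctType}⁺ = {AcctType, Branch}.
Neither Rel1 nor Rel2 is contained in that closure, so the decomposition is lossy.

No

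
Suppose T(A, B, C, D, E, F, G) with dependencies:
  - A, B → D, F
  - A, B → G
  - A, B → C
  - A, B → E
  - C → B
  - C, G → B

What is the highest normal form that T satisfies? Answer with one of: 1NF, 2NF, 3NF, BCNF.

Candidate keys: {A, B}, {A, C}. Prime attributes: {A, B, C}.
C → B: {C}⁺ = {B, C}, which is not all of the attributes, so the left side is not a superkey — BCNF is violated.
Since {B} ⊆ prime attributes and every other non-superkey FD also has a prime right side, the schema is in 3NF.

3NF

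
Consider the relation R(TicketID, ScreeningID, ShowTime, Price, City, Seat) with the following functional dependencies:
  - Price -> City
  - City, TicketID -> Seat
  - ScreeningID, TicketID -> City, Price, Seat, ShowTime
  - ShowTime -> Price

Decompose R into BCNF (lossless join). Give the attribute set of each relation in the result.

{City, Price}; {Price, ShowTime}; {ScreeningID, ShowTime, TicketID}; {Seat, ShowTime, TicketID}

Candidate key of the original relation: {ScreeningID, TicketID}.
In {City, Price, ScreeningID, Seat, ShowTime, TicketID}, {Price} is not a superkey ({Price}⁺ restricted to this set is {City, Price}), so split on Price -> City into {City, Price} and {Price, ScreeningID, Seat, ShowTime, TicketID}.
{City, Price} has no BCNF violation.
In {Price, ScreeningID, Seat, ShowTime, TicketID}, {ShowTime} is not a superkey ({ShowTime}⁺ restricted to this set is {Price, ShowTime}), so split on ShowTime -> Price into {Price, ShowTime} and {ScreeningID, Seat, ShowTime, TicketID}.
{Price, ShowTime} has no BCNF violation.
In {ScreeningID, Seat, ShowTime, TicketID}, {ShowTime, TicketID} is not a superkey ({ShowTime, TicketID}⁺ restricted to this set is {Seat, ShowTime, TicketID}), so split on ShowTime, TicketID -> Seat into {Seat, ShowTime, TicketID} and {ScreeningID, ShowTime, TicketID}.
{Seat, ShowTime, TicketID} has no BCNF violation.
{ScreeningID, ShowTime, TicketID} has no BCNF violation.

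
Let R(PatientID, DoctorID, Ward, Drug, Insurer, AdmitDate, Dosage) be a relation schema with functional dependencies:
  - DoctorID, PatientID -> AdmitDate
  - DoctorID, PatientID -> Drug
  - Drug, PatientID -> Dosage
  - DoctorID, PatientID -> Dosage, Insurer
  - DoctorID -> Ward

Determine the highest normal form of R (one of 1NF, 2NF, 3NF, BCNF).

1NF

Candidate key: {DoctorID, PatientID}. Prime attributes: {DoctorID, PatientID}.
Drug, PatientID -> Dosage: {Drug, PatientID}⁺ = {Dosage, Drug, PatientID}, which is not all of the attributes, so the left side is not a superkey — BCNF is violated.
Drug, PatientID -> Dosage has non-prime {Dosage} on the right and a non-superkey on the left, so 3NF fails.
The proper key subset {DoctorID} of {DoctorID, PatientID} determines non-prime {Ward}, so the relation is not even in 2NF.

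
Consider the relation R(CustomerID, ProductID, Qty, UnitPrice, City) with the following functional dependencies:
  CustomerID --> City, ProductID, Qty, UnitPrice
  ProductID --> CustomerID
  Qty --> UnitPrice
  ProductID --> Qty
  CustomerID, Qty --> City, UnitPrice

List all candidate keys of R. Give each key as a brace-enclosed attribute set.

{CustomerID} is a candidate key since {CustomerID}⁺ = {City, CustomerID, ProductID, Qty, UnitPrice} covers every attribute.
{ProductID} is a candidate key since {ProductID}⁺ = {City, CustomerID, ProductID, Qty, UnitPrice} covers every attribute.
These are minimal and exhaustive — every other superkey contains one of them.

{CustomerID}, {ProductID}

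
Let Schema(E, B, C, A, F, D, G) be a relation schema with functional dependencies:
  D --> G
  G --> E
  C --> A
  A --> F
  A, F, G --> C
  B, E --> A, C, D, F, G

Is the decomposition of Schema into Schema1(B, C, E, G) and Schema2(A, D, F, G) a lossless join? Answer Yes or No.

No

The shared attributes are {G} and {G}⁺ = {E, G}.
Schema1 ⊄ {E, G} and Schema2 ⊄ {E, G}, so the split is lossy.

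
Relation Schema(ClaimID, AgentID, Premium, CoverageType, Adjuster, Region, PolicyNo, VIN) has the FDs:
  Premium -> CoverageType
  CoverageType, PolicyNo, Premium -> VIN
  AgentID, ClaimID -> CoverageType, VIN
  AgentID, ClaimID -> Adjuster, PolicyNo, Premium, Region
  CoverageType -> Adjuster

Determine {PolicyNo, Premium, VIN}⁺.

Start with {PolicyNo, Premium, VIN}.
Premium -> CoverageType applies; add {CoverageType} → now {CoverageType, PolicyNo, Premium, VIN}.
CoverageType -> Adjuster applies; add {Adjuster} → now {Adjuster, CoverageType, PolicyNo, Premium, VIN}.
No further FD applies.

{Adjuster, CoverageType, PolicyNo, Premium, VIN}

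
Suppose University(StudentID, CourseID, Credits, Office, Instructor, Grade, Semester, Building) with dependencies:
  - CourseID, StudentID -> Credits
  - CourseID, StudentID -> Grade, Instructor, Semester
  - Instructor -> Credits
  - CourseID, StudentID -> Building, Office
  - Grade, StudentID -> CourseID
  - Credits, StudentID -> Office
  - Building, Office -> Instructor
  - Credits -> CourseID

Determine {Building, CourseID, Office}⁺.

{Building, CourseID, Credits, Instructor, Office}

Start with {Building, CourseID, Office}.
Building, Office -> Instructor applies; add {Instructor} → now {Building, CourseID, Instructor, Office}.
Instructor -> Credits applies; add {Credits} → now {Building, CourseID, Credits, Instructor, Office}.
No further FD applies.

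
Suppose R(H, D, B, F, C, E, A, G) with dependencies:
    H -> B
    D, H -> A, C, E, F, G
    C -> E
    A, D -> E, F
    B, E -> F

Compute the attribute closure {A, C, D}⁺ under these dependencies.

Start with {A, C, D}.
C -> E applies; add {E} → now {A, C, D, E}.
A, D -> E, F applies; add {F} → now {A, C, D, E, F}.
No further FD applies.

{A, C, D, E, F}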